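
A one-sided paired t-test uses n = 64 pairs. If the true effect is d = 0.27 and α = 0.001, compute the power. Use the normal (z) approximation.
Power ≈ 0.18

Power calculation (paired t-test, normal approximation):
z_β = d · √n - z_α
z_β = 0.27 · √64 - 3.090
z_β = 0.27 · 8.000 - 3.090
z_β = -0.930

Power = Φ(z_β) = Φ(-0.930) ≈ 0.176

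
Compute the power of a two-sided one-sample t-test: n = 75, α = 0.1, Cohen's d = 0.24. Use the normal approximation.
Power ≈ 0.67

Power calculation (one-sample t-test, normal approximation):
z_β = d · √n - z_{α/2}
z_β = 0.24 · √75 - 1.645
z_β = 0.24 · 8.660 - 1.645
z_β = 0.434

Power = Φ(z_β) = Φ(0.434) ≈ 0.668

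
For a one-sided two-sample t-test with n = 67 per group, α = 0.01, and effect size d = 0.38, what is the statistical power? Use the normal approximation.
Power ≈ 0.45

Power calculation (two-sample t-test, normal approximation):
z_β = d · √(n/2) - z_α
z_β = 0.38 · √(67/2) - 2.326
z_β = 0.38 · 5.788 - 2.326
z_β = -0.127

Power = Φ(z_β) = Φ(-0.127) ≈ 0.449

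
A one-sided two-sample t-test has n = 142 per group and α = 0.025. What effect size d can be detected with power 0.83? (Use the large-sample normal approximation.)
d ≈ 0.35

Minimum detectable effect (two-sample t-test, normal approximation):
d = (z_α + z_β) / √(n/2)
d = (1.960 + 0.954) / √(142/2)
d = 2.914 / 8.426
d ≈ 0.35

By Cohen's convention (0.2 small / 0.5 medium / 0.8 large): small effect.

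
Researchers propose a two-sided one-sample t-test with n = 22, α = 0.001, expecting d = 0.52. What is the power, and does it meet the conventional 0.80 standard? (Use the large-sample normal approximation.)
Power ≈ 0.20; the study is underpowered (power < 0.80)

Power calculation (one-sample t-test, normal approximation):
z_β = d · √n - z_{α/2}
z_β = 0.52 · √22 - 3.291
z_β = 0.52 · 4.690 - 3.291
z_β = -0.852

Power = Φ(z_β) = Φ(-0.852) ≈ 0.197

Effect size d = 0.52 is medium by Cohen's convention (0.2/0.5/0.8).

Threshold: power ≥ 0.80 is conventionally adequate.
Power ≈ 0.20 → the study is underpowered (power < 0.80).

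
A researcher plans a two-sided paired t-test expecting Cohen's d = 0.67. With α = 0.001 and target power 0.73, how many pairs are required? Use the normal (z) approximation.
n = 34 pairs

Sample size formula (paired t-test, normal approximation):
n = ((z_{α/2} + z_β) / d)²

z_{α/2} = 3.291 (for α = 0.001, two-sided)
z_β = 0.613 (for power = 0.73)
d = 0.67

n = ((3.291 + 0.613) / 0.67)²
n = (5.827)²
n ≈ 33.95
Round up to the next whole number: n = 34 pairs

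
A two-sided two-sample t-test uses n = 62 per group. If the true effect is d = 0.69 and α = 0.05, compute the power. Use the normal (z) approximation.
Power ≈ 0.97

Power calculation (two-sample t-test, normal approximation):
z_β = d · √(n/2) - z_{α/2}
z_β = 0.69 · √(62/2) - 1.960
z_β = 0.69 · 5.568 - 1.960
z_β = 1.882

Power = Φ(z_β) = Φ(1.882) ≈ 0.970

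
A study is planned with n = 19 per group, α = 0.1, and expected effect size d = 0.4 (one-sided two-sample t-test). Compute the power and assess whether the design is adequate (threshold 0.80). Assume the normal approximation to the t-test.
Power ≈ 0.48; the study is underpowered (power < 0.80)

Power calculation (two-sample t-test, normal approximation):
z_β = d · √(n/2) - z_α
z_β = 0.4 · √(19/2) - 1.282
z_β = 0.4 · 3.082 - 1.282
z_β = -0.049

Power = Φ(z_β) = Φ(-0.049) ≈ 0.481

Effect size d = 0.4 is small by Cohen's convention (0.2/0.5/0.8).

Threshold: power ≥ 0.80 is conventionally adequate.
Power ≈ 0.48 → the study is underpowered (power < 0.80).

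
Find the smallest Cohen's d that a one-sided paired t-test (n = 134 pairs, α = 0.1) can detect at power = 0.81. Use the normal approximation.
d ≈ 0.19

Minimum detectable effect (paired t-test, normal approximation):
d = (z_α + z_β) / √n
d = (1.282 + 0.878) / √134
d = 2.159 / 11.576
d ≈ 0.19

By Cohen's convention (0.2 small / 0.5 medium / 0.8 large): very small effect.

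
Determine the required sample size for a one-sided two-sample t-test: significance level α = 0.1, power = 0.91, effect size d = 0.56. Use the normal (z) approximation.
n = 44 per group

Sample size formula (two-sample t-test, normal approximation):
n = 2 · ((z_α + z_β) / d)²

z_α = 1.282 (for α = 0.1, one-sided)
z_β = 1.341 (for power = 0.91)
d = 0.56

n = 2 · ((1.282 + 1.341) / 0.56)²
n = 2 · (4.684)²
n ≈ 43.88
Round up to the next whole number: n = 44 per group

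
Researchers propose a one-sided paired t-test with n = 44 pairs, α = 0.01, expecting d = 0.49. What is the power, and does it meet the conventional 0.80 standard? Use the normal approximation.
Power ≈ 0.82; the study is adequately powered (power ≥ 0.80)

Power calculation (paired t-test, normal approximation):
z_β = d · √n - z_α
z_β = 0.49 · √44 - 2.326
z_β = 0.49 · 6.633 - 2.326
z_β = 0.924

Power = Φ(z_β) = Φ(0.924) ≈ 0.822

Effect size d = 0.49 is small by Cohen's convention (0.2/0.5/0.8).

Threshold: power ≥ 0.80 is conventionally adequate.
Power ≈ 0.82 → the study is adequately powered (power ≥ 0.80).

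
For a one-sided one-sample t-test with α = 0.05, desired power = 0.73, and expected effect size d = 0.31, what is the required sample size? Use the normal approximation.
n = 54

Sample size formula (one-sample t-test, normal approximation):
n = ((z_α + z_β) / d)²

z_α = 1.645 (for α = 0.05, one-sided)
z_β = 0.613 (for power = 0.73)
d = 0.31

n = ((1.645 + 0.613) / 0.31)²
n = (7.284)²
n ≈ 53.06
Round up to the next whole number: n = 54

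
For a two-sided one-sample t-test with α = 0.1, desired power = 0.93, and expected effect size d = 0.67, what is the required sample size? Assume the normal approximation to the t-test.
n = 22

Sample size formula (one-sample t-test, normal approximation):
n = ((z_{α/2} + z_β) / d)²

z_{α/2} = 1.645 (for α = 0.1, two-sided)
z_β = 1.476 (for power = 0.93)
d = 0.67

n = ((1.645 + 1.476) / 0.67)²
n = (4.658)²
n ≈ 21.70
Round up to the next whole number: n = 22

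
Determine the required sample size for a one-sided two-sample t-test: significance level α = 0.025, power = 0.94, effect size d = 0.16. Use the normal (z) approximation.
n = 966 per group

Sample size formula (two-sample t-test, normal approximation):
n = 2 · ((z_α + z_β) / d)²

z_α = 1.960 (for α = 0.025, one-sided)
z_β = 1.555 (for power = 0.94)
d = 0.16

n = 2 · ((1.960 + 1.555) / 0.16)²
n = 2 · (21.969)²
n ≈ 965.27
Round up to the next whole number: n = 966 per group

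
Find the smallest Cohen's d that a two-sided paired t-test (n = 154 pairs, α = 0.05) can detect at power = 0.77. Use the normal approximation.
d ≈ 0.22

Minimum detectable effect (paired t-test, normal approximation):
d = (z_{α/2} + z_β) / √n
d = (1.960 + 0.739) / √154
d = 2.699 / 12.410
d ≈ 0.22

By Cohen's convention (0.2 small / 0.5 medium / 0.8 large): small effect.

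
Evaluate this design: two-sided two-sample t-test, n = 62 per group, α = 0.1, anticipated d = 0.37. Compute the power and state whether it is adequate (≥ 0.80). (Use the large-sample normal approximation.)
Power ≈ 0.66; the study is underpowered (power < 0.80)

Power calculation (two-sample t-test, normal approximation):
z_β = d · √(n/2) - z_{α/2}
z_β = 0.37 · √(62/2) - 1.645
z_β = 0.37 · 5.568 - 1.645
z_β = 0.415

Power = Φ(z_β) = Φ(0.415) ≈ 0.661

Effect size d = 0.37 is small by Cohen's convention (0.2/0.5/0.8).

Threshold: power ≥ 0.80 is conventionally adequate.
Power ≈ 0.66 → the study is underpowered (power < 0.80).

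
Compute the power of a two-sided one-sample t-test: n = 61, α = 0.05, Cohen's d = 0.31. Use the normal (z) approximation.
Power ≈ 0.68

Power calculation (one-sample t-test, normal approximation):
z_β = d · √n - z_{α/2}
z_β = 0.31 · √61 - 1.960
z_β = 0.31 · 7.810 - 1.960
z_β = 0.461

Power = Φ(z_β) = Φ(0.461) ≈ 0.678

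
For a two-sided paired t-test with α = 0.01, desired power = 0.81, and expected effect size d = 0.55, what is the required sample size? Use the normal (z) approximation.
n = 40 pairs

Sample size formula (paired t-test, normal approximation):
n = ((z_{α/2} + z_β) / d)²

z_{α/2} = 2.576 (for α = 0.01, two-sided)
z_β = 0.878 (for power = 0.81)
d = 0.55

n = ((2.576 + 0.878) / 0.55)²
n = (6.280)²
n ≈ 39.44
Round up to the next whole number: n = 40 pairs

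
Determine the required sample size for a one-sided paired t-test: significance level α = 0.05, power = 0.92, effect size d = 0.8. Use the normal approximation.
n = 15 pairs

Sample size formula (paired t-test, normal approximation):
n = ((z_α + z_β) / d)²

z_α = 1.645 (for α = 0.05, one-sided)
z_β = 1.405 (for power = 0.92)
d = 0.8

n = ((1.645 + 1.405) / 0.8)²
n = (3.813)²
n ≈ 14.54
Round up to the next whole number: n = 15 pairs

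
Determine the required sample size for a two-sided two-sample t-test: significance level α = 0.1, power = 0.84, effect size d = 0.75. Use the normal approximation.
n = 25 per group

Sample size formula (two-sample t-test, normal approximation):
n = 2 · ((z_{α/2} + z_β) / d)²

z_{α/2} = 1.645 (for α = 0.1, two-sided)
z_β = 0.994 (for power = 0.84)
d = 0.75

n = 2 · ((1.645 + 0.994) / 0.75)²
n = 2 · (3.519)²
n ≈ 24.77
Round up to the next whole number: n = 25 per group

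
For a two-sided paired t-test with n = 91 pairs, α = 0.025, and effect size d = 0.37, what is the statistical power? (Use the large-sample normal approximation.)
Power ≈ 0.90

Power calculation (paired t-test, normal approximation):
z_β = d · √n - z_{α/2}
z_β = 0.37 · √91 - 2.241
z_β = 0.37 · 9.539 - 2.241
z_β = 1.288

Power = Φ(z_β) = Φ(1.288) ≈ 0.901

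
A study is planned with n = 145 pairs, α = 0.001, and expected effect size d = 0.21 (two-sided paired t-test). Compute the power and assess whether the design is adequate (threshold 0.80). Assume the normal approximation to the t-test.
Power ≈ 0.22; the study is underpowered (power < 0.80)

Power calculation (paired t-test, normal approximation):
z_β = d · √n - z_{α/2}
z_β = 0.21 · √145 - 3.291
z_β = 0.21 · 12.042 - 3.291
z_β = -0.762

Power = Φ(z_β) = Φ(-0.762) ≈ 0.223

Effect size d = 0.21 is small by Cohen's convention (0.2/0.5/0.8).

Threshold: power ≥ 0.80 is conventionally adequate.
Power ≈ 0.22 → the study is underpowered (power < 0.80).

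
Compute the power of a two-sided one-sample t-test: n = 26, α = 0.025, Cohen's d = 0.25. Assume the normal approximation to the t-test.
Power ≈ 0.17

Power calculation (one-sample t-test, normal approximation):
z_β = d · √n - z_{α/2}
z_β = 0.25 · √26 - 2.241
z_β = 0.25 · 5.099 - 2.241
z_β = -0.967

Power = Φ(z_β) = Φ(-0.967) ≈ 0.167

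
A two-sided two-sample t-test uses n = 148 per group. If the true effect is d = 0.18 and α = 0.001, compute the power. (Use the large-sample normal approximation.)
Power ≈ 0.04

Power calculation (two-sample t-test, normal approximation):
z_β = d · √(n/2) - z_{α/2}
z_β = 0.18 · √(148/2) - 3.291
z_β = 0.18 · 8.602 - 3.291
z_β = -1.742

Power = Φ(z_β) = Φ(-1.742) ≈ 0.041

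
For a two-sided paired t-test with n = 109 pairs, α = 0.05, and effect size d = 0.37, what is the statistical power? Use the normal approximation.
Power ≈ 0.97

Power calculation (paired t-test, normal approximation):
z_β = d · √n - z_{α/2}
z_β = 0.37 · √109 - 1.960
z_β = 0.37 · 10.440 - 1.960
z_β = 1.903

Power = Φ(z_β) = Φ(1.903) ≈ 0.971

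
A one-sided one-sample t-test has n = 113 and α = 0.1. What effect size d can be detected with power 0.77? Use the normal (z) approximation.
d ≈ 0.19

Minimum detectable effect (one-sample t-test, normal approximation):
d = (z_α + z_β) / √n
d = (1.282 + 0.739) / √113
d = 2.020 / 10.630
d ≈ 0.19

By Cohen's convention (0.2 small / 0.5 medium / 0.8 large): very small effect.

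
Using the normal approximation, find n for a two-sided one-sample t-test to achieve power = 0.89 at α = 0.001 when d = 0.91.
n = 25

Sample size formula (one-sample t-test, normal approximation):
n = ((z_{α/2} + z_β) / d)²

z_{α/2} = 3.291 (for α = 0.001, two-sided)
z_β = 1.227 (for power = 0.89)
d = 0.91

n = ((3.291 + 1.227) / 0.91)²
n = (4.965)²
n ≈ 24.65
Round up to the next whole number: n = 25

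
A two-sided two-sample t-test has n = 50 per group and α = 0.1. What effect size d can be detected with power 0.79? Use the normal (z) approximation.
d ≈ 0.49

Minimum detectable effect (two-sample t-test, normal approximation):
d = (z_{α/2} + z_β) / √(n/2)
d = (1.645 + 0.806) / √(50/2)
d = 2.451 / 5.000
d ≈ 0.49

By Cohen's convention (0.2 small / 0.5 medium / 0.8 large): small effect.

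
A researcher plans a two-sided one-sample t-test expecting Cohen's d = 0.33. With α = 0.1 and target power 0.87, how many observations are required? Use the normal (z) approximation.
n = 71

Sample size formula (one-sample t-test, normal approximation):
n = ((z_{α/2} + z_β) / d)²

z_{α/2} = 1.645 (for α = 0.1, two-sided)
z_β = 1.126 (for power = 0.87)
d = 0.33

n = ((1.645 + 1.126) / 0.33)²
n = (8.397)²
n ≈ 70.51
Round up to the next whole number: n = 71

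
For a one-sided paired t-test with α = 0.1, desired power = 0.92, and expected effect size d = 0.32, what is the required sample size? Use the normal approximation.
n = 71 pairs

Sample size formula (paired t-test, normal approximation):
n = ((z_α + z_β) / d)²

z_α = 1.282 (for α = 0.1, one-sided)
z_β = 1.405 (for power = 0.92)
d = 0.32

n = ((1.282 + 1.405) / 0.32)²
n = (8.397)²
n ≈ 70.51
Round up to the next whole number: n = 71 pairs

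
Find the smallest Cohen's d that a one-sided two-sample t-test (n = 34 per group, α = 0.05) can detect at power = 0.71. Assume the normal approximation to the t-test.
d ≈ 0.53

Minimum detectable effect (two-sample t-test, normal approximation):
d = (z_α + z_β) / √(n/2)
d = (1.645 + 0.553) / √(34/2)
d = 2.198 / 4.123
d ≈ 0.53

By Cohen's convention (0.2 small / 0.5 medium / 0.8 large): medium effect.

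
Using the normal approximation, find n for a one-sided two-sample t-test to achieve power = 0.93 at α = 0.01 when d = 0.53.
n = 103 per group

Sample size formula (two-sample t-test, normal approximation):
n = 2 · ((z_α + z_β) / d)²

z_α = 2.326 (for α = 0.01, one-sided)
z_β = 1.476 (for power = 0.93)
d = 0.53

n = 2 · ((2.326 + 1.476) / 0.53)²
n = 2 · (7.174)²
n ≈ 102.93
Round up to the next whole number: n = 103 per group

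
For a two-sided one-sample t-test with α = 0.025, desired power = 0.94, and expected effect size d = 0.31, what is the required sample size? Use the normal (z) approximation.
n = 150

Sample size formula (one-sample t-test, normal approximation):
n = ((z_{α/2} + z_β) / d)²

z_{α/2} = 2.241 (for α = 0.025, two-sided)
z_β = 1.555 (for power = 0.94)
d = 0.31

n = ((2.241 + 1.555) / 0.31)²
n = (12.245)²
n ≈ 149.94
Round up to the next whole number: n = 150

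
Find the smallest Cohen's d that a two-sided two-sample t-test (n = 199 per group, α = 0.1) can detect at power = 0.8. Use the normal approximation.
d ≈ 0.25

Minimum detectable effect (two-sample t-test, normal approximation):
d = (z_{α/2} + z_β) / √(n/2)
d = (1.645 + 0.842) / √(199/2)
d = 2.486 / 9.975
d ≈ 0.25

By Cohen's convention (0.2 small / 0.5 medium / 0.8 large): small effect.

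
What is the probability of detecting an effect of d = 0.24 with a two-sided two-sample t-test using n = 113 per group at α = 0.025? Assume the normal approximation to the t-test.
Power ≈ 0.33

Power calculation (two-sample t-test, normal approximation):
z_β = d · √(n/2) - z_{α/2}
z_β = 0.24 · √(113/2) - 2.241
z_β = 0.24 · 7.517 - 2.241
z_β = -0.437

Power = Φ(z_β) = Φ(-0.437) ≈ 0.331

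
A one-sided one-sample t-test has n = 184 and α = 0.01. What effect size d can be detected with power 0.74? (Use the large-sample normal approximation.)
d ≈ 0.22

Minimum detectable effect (one-sample t-test, normal approximation):
d = (z_α + z_β) / √n
d = (2.326 + 0.643) / √184
d = 2.970 / 13.565
d ≈ 0.22

By Cohen's convention (0.2 small / 0.5 medium / 0.8 large): small effect.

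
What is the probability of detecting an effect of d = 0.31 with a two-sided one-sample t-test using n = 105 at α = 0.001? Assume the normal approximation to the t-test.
Power ≈ 0.45

Power calculation (one-sample t-test, normal approximation):
z_β = d · √n - z_{α/2}
z_β = 0.31 · √105 - 3.291
z_β = 0.31 · 10.247 - 3.291
z_β = -0.114

Power = Φ(z_β) = Φ(-0.114) ≈ 0.455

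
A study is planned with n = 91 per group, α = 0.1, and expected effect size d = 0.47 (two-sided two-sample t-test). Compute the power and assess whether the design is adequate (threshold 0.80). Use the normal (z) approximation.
Power ≈ 0.94; the study is adequately powered (power ≥ 0.80)

Power calculation (two-sample t-test, normal approximation):
z_β = d · √(n/2) - z_{α/2}
z_β = 0.47 · √(91/2) - 1.645
z_β = 0.47 · 6.745 - 1.645
z_β = 1.525

Power = Φ(z_β) = Φ(1.525) ≈ 0.936

Effect size d = 0.47 is small by Cohen's convention (0.2/0.5/0.8).

Threshold: power ≥ 0.80 is conventionally adequate.
Power ≈ 0.94 → the study is adequately powered (power ≥ 0.80).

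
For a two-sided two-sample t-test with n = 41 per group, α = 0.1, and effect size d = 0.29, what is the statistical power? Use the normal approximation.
Power ≈ 0.37

Power calculation (two-sample t-test, normal approximation):
z_β = d · √(n/2) - z_{α/2}
z_β = 0.29 · √(41/2) - 1.645
z_β = 0.29 · 4.528 - 1.645
z_β = -0.332

Power = Φ(z_β) = Φ(-0.332) ≈ 0.370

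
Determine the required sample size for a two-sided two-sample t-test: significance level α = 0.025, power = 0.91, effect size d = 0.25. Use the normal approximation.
n = 411 per group

Sample size formula (two-sample t-test, normal approximation):
n = 2 · ((z_{α/2} + z_β) / d)²

z_{α/2} = 2.241 (for α = 0.025, two-sided)
z_β = 1.341 (for power = 0.91)
d = 0.25

n = 2 · ((2.241 + 1.341) / 0.25)²
n = 2 · (14.328)²
n ≈ 410.58
Round up to the next whole number: n = 411 per group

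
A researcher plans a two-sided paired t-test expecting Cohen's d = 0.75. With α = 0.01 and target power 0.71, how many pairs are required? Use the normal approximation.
n = 18 pairs

Sample size formula (paired t-test, normal approximation):
n = ((z_{α/2} + z_β) / d)²

z_{α/2} = 2.576 (for α = 0.01, two-sided)
z_β = 0.553 (for power = 0.71)
d = 0.75

n = ((2.576 + 0.553) / 0.75)²
n = (4.172)²
n ≈ 17.41
Round up to the next whole number: n = 18 pairs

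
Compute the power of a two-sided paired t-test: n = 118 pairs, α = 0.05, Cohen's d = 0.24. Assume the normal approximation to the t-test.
Power ≈ 0.74

Power calculation (paired t-test, normal approximation):
z_β = d · √n - z_{α/2}
z_β = 0.24 · √118 - 1.960
z_β = 0.24 · 10.863 - 1.960
z_β = 0.647

Power = Φ(z_β) = Φ(0.647) ≈ 0.741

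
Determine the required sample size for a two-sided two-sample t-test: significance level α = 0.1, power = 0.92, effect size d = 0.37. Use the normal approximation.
n = 136 per group

Sample size formula (two-sample t-test, normal approximation):
n = 2 · ((z_{α/2} + z_β) / d)²

z_{α/2} = 1.645 (for α = 0.1, two-sided)
z_β = 1.405 (for power = 0.92)
d = 0.37

n = 2 · ((1.645 + 1.405) / 0.37)²
n = 2 · (8.243)²
n ≈ 135.89
Round up to the next whole number: n = 136 per group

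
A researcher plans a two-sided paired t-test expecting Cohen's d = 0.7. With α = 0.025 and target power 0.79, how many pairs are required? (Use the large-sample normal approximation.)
n = 19 pairs

Sample size formula (paired t-test, normal approximation):
n = ((z_{α/2} + z_β) / d)²

z_{α/2} = 2.241 (for α = 0.025, two-sided)
z_β = 0.806 (for power = 0.79)
d = 0.7

n = ((2.241 + 0.806) / 0.7)²
n = (4.353)²
n ≈ 18.95
Round up to the next whole number: n = 19 pairs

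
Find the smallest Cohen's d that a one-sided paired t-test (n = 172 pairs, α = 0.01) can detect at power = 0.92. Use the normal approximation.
d ≈ 0.28

Minimum detectable effect (paired t-test, normal approximation):
d = (z_α + z_β) / √n
d = (2.326 + 1.405) / √172
d = 3.731 / 13.115
d ≈ 0.28

By Cohen's convention (0.2 small / 0.5 medium / 0.8 large): small effect.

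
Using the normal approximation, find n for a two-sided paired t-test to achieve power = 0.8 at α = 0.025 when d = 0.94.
n = 11 pairs

Sample size formula (paired t-test, normal approximation):
n = ((z_{α/2} + z_β) / d)²

z_{α/2} = 2.241 (for α = 0.025, two-sided)
z_β = 0.842 (for power = 0.8)
d = 0.94

n = ((2.241 + 0.842) / 0.94)²
n = (3.280)²
n ≈ 10.76
Round up to the next whole number: n = 11 pairs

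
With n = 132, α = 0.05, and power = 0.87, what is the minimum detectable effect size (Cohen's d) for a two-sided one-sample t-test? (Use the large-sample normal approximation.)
d ≈ 0.27

Minimum detectable effect (one-sample t-test, normal approximation):
d = (z_{α/2} + z_β) / √n
d = (1.960 + 1.126) / √132
d = 3.086 / 11.489
d ≈ 0.27

By Cohen's convention (0.2 small / 0.5 medium / 0.8 large): small effect.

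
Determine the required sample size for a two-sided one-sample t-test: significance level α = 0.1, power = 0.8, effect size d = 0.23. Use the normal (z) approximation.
n = 117

Sample size formula (one-sample t-test, normal approximation):
n = ((z_{α/2} + z_β) / d)²

z_{α/2} = 1.645 (for α = 0.1, two-sided)
z_β = 0.842 (for power = 0.8)
d = 0.23

n = ((1.645 + 0.842) / 0.23)²
n = (10.813)²
n ≈ 116.92
Round up to the next whole number: n = 117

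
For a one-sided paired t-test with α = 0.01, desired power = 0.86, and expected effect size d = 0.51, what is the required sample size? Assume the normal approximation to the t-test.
n = 45 pairs

Sample size formula (paired t-test, normal approximation):
n = ((z_α + z_β) / d)²

z_α = 2.326 (for α = 0.01, one-sided)
z_β = 1.080 (for power = 0.86)
d = 0.51

n = ((2.326 + 1.080) / 0.51)²
n = (6.678)²
n ≈ 44.60
Round up to the next whole number: n = 45 pairs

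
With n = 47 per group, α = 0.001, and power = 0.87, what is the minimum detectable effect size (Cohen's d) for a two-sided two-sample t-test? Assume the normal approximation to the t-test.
d ≈ 0.91

Minimum detectable effect (two-sample t-test, normal approximation):
d = (z_{α/2} + z_β) / √(n/2)
d = (3.291 + 1.126) / √(47/2)
d = 4.417 / 4.848
d ≈ 0.91

By Cohen's convention (0.2 small / 0.5 medium / 0.8 large): large effect.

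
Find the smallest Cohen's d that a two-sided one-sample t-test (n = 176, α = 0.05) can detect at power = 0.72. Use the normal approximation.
d ≈ 0.19

Minimum detectable effect (one-sample t-test, normal approximation):
d = (z_{α/2} + z_β) / √n
d = (1.960 + 0.583) / √176
d = 2.543 / 13.266
d ≈ 0.19

By Cohen's convention (0.2 small / 0.5 medium / 0.8 large): very small effect.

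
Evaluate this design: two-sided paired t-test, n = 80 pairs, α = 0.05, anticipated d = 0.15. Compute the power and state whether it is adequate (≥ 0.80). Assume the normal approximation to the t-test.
Power ≈ 0.27; the study is underpowered (power < 0.80)

Power calculation (paired t-test, normal approximation):
z_β = d · √n - z_{α/2}
z_β = 0.15 · √80 - 1.960
z_β = 0.15 · 8.944 - 1.960
z_β = -0.618

Power = Φ(z_β) = Φ(-0.618) ≈ 0.268

Effect size d = 0.15 is very small by Cohen's convention (0.2/0.5/0.8).

Threshold: power ≥ 0.80 is conventionally adequate.
Power ≈ 0.27 → the study is underpowered (power < 0.80).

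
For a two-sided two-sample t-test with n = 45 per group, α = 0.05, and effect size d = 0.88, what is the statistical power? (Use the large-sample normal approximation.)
Power ≈ 0.99

Power calculation (two-sample t-test, normal approximation):
z_β = d · √(n/2) - z_{α/2}
z_β = 0.88 · √(45/2) - 1.960
z_β = 0.88 · 4.743 - 1.960
z_β = 2.214

Power = Φ(z_β) = Φ(2.214) ≈ 0.987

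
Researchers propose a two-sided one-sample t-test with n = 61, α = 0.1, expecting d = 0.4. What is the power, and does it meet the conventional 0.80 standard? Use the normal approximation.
Power ≈ 0.93; the study is adequately powered (power ≥ 0.80)

Power calculation (one-sample t-test, normal approximation):
z_β = d · √n - z_{α/2}
z_β = 0.4 · √61 - 1.645
z_β = 0.4 · 7.810 - 1.645
z_β = 1.479

Power = Φ(z_β) = Φ(1.479) ≈ 0.930

Effect size d = 0.4 is small by Cohen's convention (0.2/0.5/0.8).

Threshold: power ≥ 0.80 is conventionally adequate.
Power ≈ 0.93 → the study is adequately powered (power ≥ 0.80).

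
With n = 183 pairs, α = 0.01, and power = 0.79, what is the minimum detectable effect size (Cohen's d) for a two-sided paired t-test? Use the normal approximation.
d ≈ 0.25

Minimum detectable effect (paired t-test, normal approximation):
d = (z_{α/2} + z_β) / √n
d = (2.576 + 0.806) / √183
d = 3.382 / 13.528
d ≈ 0.25

By Cohen's convention (0.2 small / 0.5 medium / 0.8 large): small effect.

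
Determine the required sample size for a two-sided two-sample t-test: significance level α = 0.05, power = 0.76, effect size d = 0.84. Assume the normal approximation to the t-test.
n = 21 per group

Sample size formula (two-sample t-test, normal approximation):
n = 2 · ((z_{α/2} + z_β) / d)²

z_{α/2} = 1.960 (for α = 0.05, two-sided)
z_β = 0.706 (for power = 0.76)
d = 0.84

n = 2 · ((1.960 + 0.706) / 0.84)²
n = 2 · (3.174)²
n ≈ 20.15
Round up to the next whole number: n = 21 per group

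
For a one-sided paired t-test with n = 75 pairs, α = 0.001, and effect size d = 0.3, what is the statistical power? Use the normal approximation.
Power ≈ 0.31

Power calculation (paired t-test, normal approximation):
z_β = d · √n - z_α
z_β = 0.3 · √75 - 3.090
z_β = 0.3 · 8.660 - 3.090
z_β = -0.492

Power = Φ(z_β) = Φ(-0.492) ≈ 0.311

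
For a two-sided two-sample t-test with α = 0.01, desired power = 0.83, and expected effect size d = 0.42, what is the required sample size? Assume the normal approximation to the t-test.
n = 142 per group

Sample size formula (two-sample t-test, normal approximation):
n = 2 · ((z_{α/2} + z_β) / d)²

z_{α/2} = 2.576 (for α = 0.01, two-sided)
z_β = 0.954 (for power = 0.83)
d = 0.42

n = 2 · ((2.576 + 0.954) / 0.42)²
n = 2 · (8.405)²
n ≈ 141.29
Round up to the next whole number: n = 142 per group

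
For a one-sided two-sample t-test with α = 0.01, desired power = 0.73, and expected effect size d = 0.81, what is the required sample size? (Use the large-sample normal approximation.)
n = 27 per group

Sample size formula (two-sample t-test, normal approximation):
n = 2 · ((z_α + z_β) / d)²

z_α = 2.326 (for α = 0.01, one-sided)
z_β = 0.613 (for power = 0.73)
d = 0.81

n = 2 · ((2.326 + 0.613) / 0.81)²
n = 2 · (3.628)²
n ≈ 26.32
Round up to the next whole number: n = 27 per group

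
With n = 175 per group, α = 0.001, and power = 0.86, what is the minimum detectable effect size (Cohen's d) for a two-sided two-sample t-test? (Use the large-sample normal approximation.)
d ≈ 0.47

Minimum detectable effect (two-sample t-test, normal approximation):
d = (z_{α/2} + z_β) / √(n/2)
d = (3.291 + 1.080) / √(175/2)
d = 4.371 / 9.354
d ≈ 0.47

By Cohen's convention (0.2 small / 0.5 medium / 0.8 large): small effect.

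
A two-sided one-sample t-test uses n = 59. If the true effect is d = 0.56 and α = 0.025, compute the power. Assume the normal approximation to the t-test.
Power ≈ 0.98

Power calculation (one-sample t-test, normal approximation):
z_β = d · √n - z_{α/2}
z_β = 0.56 · √59 - 2.241
z_β = 0.56 · 7.681 - 2.241
z_β = 2.060

Power = Φ(z_β) = Φ(2.060) ≈ 0.980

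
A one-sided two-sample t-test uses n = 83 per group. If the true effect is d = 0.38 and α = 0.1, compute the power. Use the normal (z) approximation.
Power ≈ 0.88

Power calculation (two-sample t-test, normal approximation):
z_β = d · √(n/2) - z_α
z_β = 0.38 · √(83/2) - 1.282
z_β = 0.38 · 6.442 - 1.282
z_β = 1.166

Power = Φ(z_β) = Φ(1.166) ≈ 0.878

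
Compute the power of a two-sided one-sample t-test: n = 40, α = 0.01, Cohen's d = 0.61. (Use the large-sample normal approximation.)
Power ≈ 0.90

Power calculation (one-sample t-test, normal approximation):
z_β = d · √n - z_{α/2}
z_β = 0.61 · √40 - 2.576
z_β = 0.61 · 6.325 - 2.576
z_β = 1.282

Power = Φ(z_β) = Φ(1.282) ≈ 0.900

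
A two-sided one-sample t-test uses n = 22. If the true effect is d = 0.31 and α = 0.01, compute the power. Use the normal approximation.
Power ≈ 0.13

Power calculation (one-sample t-test, normal approximation):
z_β = d · √n - z_{α/2}
z_β = 0.31 · √22 - 2.576
z_β = 0.31 · 4.690 - 2.576
z_β = -1.122

Power = Φ(z_β) = Φ(-1.122) ≈ 0.131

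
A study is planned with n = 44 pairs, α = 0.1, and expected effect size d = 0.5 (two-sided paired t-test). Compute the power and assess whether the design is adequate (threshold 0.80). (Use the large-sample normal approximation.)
Power ≈ 0.95; the study is adequately powered (power ≥ 0.80)

Power calculation (paired t-test, normal approximation):
z_β = d · √n - z_{α/2}
z_β = 0.5 · √44 - 1.645
z_β = 0.5 · 6.633 - 1.645
z_β = 1.672

Power = Φ(z_β) = Φ(1.672) ≈ 0.953

Effect size d = 0.5 is medium by Cohen's convention (0.2/0.5/0.8).

Threshold: power ≥ 0.80 is conventionally adequate.
Power ≈ 0.95 → the study is adequately powered (power ≥ 0.80).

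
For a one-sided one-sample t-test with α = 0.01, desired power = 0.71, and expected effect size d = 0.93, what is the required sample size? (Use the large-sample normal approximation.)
n = 10

Sample size formula (one-sample t-test, normal approximation):
n = ((z_α + z_β) / d)²

z_α = 2.326 (for α = 0.01, one-sided)
z_β = 0.553 (for power = 0.71)
d = 0.93

n = ((2.326 + 0.553) / 0.93)²
n = (3.096)²
n ≈ 9.59
Round up to the next whole number: n = 10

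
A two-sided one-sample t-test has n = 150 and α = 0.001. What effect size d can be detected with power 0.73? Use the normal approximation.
d ≈ 0.32

Minimum detectable effect (one-sample t-test, normal approximation):
d = (z_{α/2} + z_β) / √n
d = (3.291 + 0.613) / √150
d = 3.903 / 12.247
d ≈ 0.32

By Cohen's convention (0.2 small / 0.5 medium / 0.8 large): small effect.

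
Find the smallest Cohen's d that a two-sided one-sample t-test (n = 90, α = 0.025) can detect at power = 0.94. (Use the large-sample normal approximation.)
d ≈ 0.40

Minimum detectable effect (one-sample t-test, normal approximation):
d = (z_{α/2} + z_β) / √n
d = (2.241 + 1.555) / √90
d = 3.796 / 9.487
d ≈ 0.40

By Cohen's convention (0.2 small / 0.5 medium / 0.8 large): small effect.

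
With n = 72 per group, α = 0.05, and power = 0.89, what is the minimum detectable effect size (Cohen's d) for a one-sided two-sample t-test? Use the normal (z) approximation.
d ≈ 0.48

Minimum detectable effect (two-sample t-test, normal approximation):
d = (z_α + z_β) / √(n/2)
d = (1.645 + 1.227) / √(72/2)
d = 2.871 / 6.000
d ≈ 0.48

By Cohen's convention (0.2 small / 0.5 medium / 0.8 large): small effect.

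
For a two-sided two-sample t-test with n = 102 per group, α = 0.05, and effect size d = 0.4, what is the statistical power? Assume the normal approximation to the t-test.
Power ≈ 0.82

Power calculation (two-sample t-test, normal approximation):
z_β = d · √(n/2) - z_{α/2}
z_β = 0.4 · √(102/2) - 1.960
z_β = 0.4 · 7.141 - 1.960
z_β = 0.897

Power = Φ(z_β) = Φ(0.897) ≈ 0.815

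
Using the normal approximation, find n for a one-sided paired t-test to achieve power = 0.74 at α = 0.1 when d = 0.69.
n = 8 pairs

Sample size formula (paired t-test, normal approximation):
n = ((z_α + z_β) / d)²

z_α = 1.282 (for α = 0.1, one-sided)
z_β = 0.643 (for power = 0.74)
d = 0.69

n = ((1.282 + 0.643) / 0.69)²
n = (2.790)²
n ≈ 7.78
Round up to the next whole number: n = 8 pairs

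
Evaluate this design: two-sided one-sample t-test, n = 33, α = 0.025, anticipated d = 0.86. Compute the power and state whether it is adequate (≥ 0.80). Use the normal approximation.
Power ≈ 1.00; the study is adequately powered (power ≥ 0.80)

Power calculation (one-sample t-test, normal approximation):
z_β = d · √n - z_{α/2}
z_β = 0.86 · √33 - 2.241
z_β = 0.86 · 5.745 - 2.241
z_β = 2.699

Power = Φ(z_β) = Φ(2.699) ≈ 0.997

Effect size d = 0.86 is large by Cohen's convention (0.2/0.5/0.8).

Threshold: power ≥ 0.80 is conventionally adequate.
Power ≈ 1.00 → the study is adequately powered (power ≥ 0.80).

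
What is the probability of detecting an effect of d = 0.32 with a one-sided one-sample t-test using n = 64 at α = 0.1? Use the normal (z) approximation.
Power ≈ 0.90

Power calculation (one-sample t-test, normal approximation):
z_β = d · √n - z_α
z_β = 0.32 · √64 - 1.282
z_β = 0.32 · 8.000 - 1.282
z_β = 1.278

Power = Φ(z_β) = Φ(1.278) ≈ 0.899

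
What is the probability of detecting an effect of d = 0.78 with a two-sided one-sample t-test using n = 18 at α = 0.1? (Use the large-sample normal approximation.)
Power ≈ 0.95

Power calculation (one-sample t-test, normal approximation):
z_β = d · √n - z_{α/2}
z_β = 0.78 · √18 - 1.645
z_β = 0.78 · 4.243 - 1.645
z_β = 1.664

Power = Φ(z_β) = Φ(1.664) ≈ 0.952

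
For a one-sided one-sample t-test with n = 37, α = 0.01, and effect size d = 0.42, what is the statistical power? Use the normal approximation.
Power ≈ 0.59

Power calculation (one-sample t-test, normal approximation):
z_β = d · √n - z_α
z_β = 0.42 · √37 - 2.326
z_β = 0.42 · 6.083 - 2.326
z_β = 0.228

Power = Φ(z_β) = Φ(0.228) ≈ 0.590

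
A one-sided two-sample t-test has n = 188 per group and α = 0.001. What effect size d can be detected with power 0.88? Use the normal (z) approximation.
d ≈ 0.44

Minimum detectable effect (two-sample t-test, normal approximation):
d = (z_α + z_β) / √(n/2)
d = (3.090 + 1.175) / √(188/2)
d = 4.265 / 9.695
d ≈ 0.44

By Cohen's convention (0.2 small / 0.5 medium / 0.8 large): small effect.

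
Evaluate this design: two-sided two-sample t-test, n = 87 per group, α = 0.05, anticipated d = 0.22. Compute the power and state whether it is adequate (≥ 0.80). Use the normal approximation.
Power ≈ 0.31; the study is underpowered (power < 0.80)

Power calculation (two-sample t-test, normal approximation):
z_β = d · √(n/2) - z_{α/2}
z_β = 0.22 · √(87/2) - 1.960
z_β = 0.22 · 6.595 - 1.960
z_β = -0.509

Power = Φ(z_β) = Φ(-0.509) ≈ 0.305

Effect size d = 0.22 is small by Cohen's convention (0.2/0.5/0.8).

Threshold: power ≥ 0.80 is conventionally adequate.
Power ≈ 0.31 → the study is underpowered (power < 0.80).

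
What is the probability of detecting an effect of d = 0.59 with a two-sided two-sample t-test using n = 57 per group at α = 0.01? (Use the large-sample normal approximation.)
Power ≈ 0.72

Power calculation (two-sample t-test, normal approximation):
z_β = d · √(n/2) - z_{α/2}
z_β = 0.59 · √(57/2) - 2.576
z_β = 0.59 · 5.339 - 2.576
z_β = 0.574

Power = Φ(z_β) = Φ(0.574) ≈ 0.717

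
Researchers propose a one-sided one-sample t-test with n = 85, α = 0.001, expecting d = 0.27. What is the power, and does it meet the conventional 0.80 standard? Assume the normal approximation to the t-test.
Power ≈ 0.27; the study is underpowered (power < 0.80)

Power calculation (one-sample t-test, normal approximation):
z_β = d · √n - z_α
z_β = 0.27 · √85 - 3.090
z_β = 0.27 · 9.220 - 3.090
z_β = -0.601

Power = Φ(z_β) = Φ(-0.601) ≈ 0.274

Effect size d = 0.27 is small by Cohen's convention (0.2/0.5/0.8).

Threshold: power ≥ 0.80 is conventionally adequate.
Power ≈ 0.27 → the study is underpowered (power < 0.80).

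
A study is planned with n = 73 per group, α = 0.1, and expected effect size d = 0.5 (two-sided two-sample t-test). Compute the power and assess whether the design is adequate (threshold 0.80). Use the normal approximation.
Power ≈ 0.92; the study is adequately powered (power ≥ 0.80)

Power calculation (two-sample t-test, normal approximation):
z_β = d · √(n/2) - z_{α/2}
z_β = 0.5 · √(73/2) - 1.645
z_β = 0.5 · 6.042 - 1.645
z_β = 1.376

Power = Φ(z_β) = Φ(1.376) ≈ 0.916

Effect size d = 0.5 is medium by Cohen's convention (0.2/0.5/0.8).

Threshold: power ≥ 0.80 is conventionally adequate.
Power ≈ 0.92 → the study is adequately powered (power ≥ 0.80).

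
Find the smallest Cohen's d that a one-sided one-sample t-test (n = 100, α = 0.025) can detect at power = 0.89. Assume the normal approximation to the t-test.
d ≈ 0.32

Minimum detectable effect (one-sample t-test, normal approximation):
d = (z_α + z_β) / √n
d = (1.960 + 1.227) / √100
d = 3.186 / 10.000
d ≈ 0.32

By Cohen's convention (0.2 small / 0.5 medium / 0.8 large): small effect.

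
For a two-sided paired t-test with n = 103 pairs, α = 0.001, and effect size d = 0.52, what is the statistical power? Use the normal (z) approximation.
Power ≈ 0.98

Power calculation (paired t-test, normal approximation):
z_β = d · √n - z_{α/2}
z_β = 0.52 · √103 - 3.291
z_β = 0.52 · 10.149 - 3.291
z_β = 1.987

Power = Φ(z_β) = Φ(1.987) ≈ 0.977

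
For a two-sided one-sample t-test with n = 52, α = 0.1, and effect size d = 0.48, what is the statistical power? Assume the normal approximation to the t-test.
Power ≈ 0.97

Power calculation (one-sample t-test, normal approximation):
z_β = d · √n - z_{α/2}
z_β = 0.48 · √52 - 1.645
z_β = 0.48 · 7.211 - 1.645
z_β = 1.816

Power = Φ(z_β) = Φ(1.816) ≈ 0.965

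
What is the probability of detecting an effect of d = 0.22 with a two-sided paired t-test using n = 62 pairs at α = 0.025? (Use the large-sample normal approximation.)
Power ≈ 0.31

Power calculation (paired t-test, normal approximation):
z_β = d · √n - z_{α/2}
z_β = 0.22 · √62 - 2.241
z_β = 0.22 · 7.874 - 2.241
z_β = -0.509

Power = Φ(z_β) = Φ(-0.509) ≈ 0.305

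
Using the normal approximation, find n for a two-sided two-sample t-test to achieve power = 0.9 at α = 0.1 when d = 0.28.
n = 219 per group

Sample size formula (two-sample t-test, normal approximation):
n = 2 · ((z_{α/2} + z_β) / d)²

z_{α/2} = 1.645 (for α = 0.1, two-sided)
z_β = 1.282 (for power = 0.9)
d = 0.28

n = 2 · ((1.645 + 1.282) / 0.28)²
n = 2 · (10.454)²
n ≈ 218.57
Round up to the next whole number: n = 219 per group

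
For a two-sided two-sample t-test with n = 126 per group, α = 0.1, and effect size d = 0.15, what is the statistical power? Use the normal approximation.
Power ≈ 0.32

Power calculation (two-sample t-test, normal approximation):
z_β = d · √(n/2) - z_{α/2}
z_β = 0.15 · √(126/2) - 1.645
z_β = 0.15 · 7.937 - 1.645
z_β = -0.454

Power = Φ(z_β) = Φ(-0.454) ≈ 0.325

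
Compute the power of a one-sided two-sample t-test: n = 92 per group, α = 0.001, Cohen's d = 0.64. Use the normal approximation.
Power ≈ 0.89

Power calculation (two-sample t-test, normal approximation):
z_β = d · √(n/2) - z_α
z_β = 0.64 · √(92/2) - 3.090
z_β = 0.64 · 6.782 - 3.090
z_β = 1.250

Power = Φ(z_β) = Φ(1.250) ≈ 0.894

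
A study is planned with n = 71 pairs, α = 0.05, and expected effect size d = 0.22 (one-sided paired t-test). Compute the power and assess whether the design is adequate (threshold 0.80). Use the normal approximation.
Power ≈ 0.58; the study is underpowered (power < 0.80)

Power calculation (paired t-test, normal approximation):
z_β = d · √n - z_α
z_β = 0.22 · √71 - 1.645
z_β = 0.22 · 8.426 - 1.645
z_β = 0.209

Power = Φ(z_β) = Φ(0.209) ≈ 0.583

Effect size d = 0.22 is small by Cohen's convention (0.2/0.5/0.8).

Threshold: power ≥ 0.80 is conventionally adequate.
Power ≈ 0.58 → the study is underpowered (power < 0.80).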